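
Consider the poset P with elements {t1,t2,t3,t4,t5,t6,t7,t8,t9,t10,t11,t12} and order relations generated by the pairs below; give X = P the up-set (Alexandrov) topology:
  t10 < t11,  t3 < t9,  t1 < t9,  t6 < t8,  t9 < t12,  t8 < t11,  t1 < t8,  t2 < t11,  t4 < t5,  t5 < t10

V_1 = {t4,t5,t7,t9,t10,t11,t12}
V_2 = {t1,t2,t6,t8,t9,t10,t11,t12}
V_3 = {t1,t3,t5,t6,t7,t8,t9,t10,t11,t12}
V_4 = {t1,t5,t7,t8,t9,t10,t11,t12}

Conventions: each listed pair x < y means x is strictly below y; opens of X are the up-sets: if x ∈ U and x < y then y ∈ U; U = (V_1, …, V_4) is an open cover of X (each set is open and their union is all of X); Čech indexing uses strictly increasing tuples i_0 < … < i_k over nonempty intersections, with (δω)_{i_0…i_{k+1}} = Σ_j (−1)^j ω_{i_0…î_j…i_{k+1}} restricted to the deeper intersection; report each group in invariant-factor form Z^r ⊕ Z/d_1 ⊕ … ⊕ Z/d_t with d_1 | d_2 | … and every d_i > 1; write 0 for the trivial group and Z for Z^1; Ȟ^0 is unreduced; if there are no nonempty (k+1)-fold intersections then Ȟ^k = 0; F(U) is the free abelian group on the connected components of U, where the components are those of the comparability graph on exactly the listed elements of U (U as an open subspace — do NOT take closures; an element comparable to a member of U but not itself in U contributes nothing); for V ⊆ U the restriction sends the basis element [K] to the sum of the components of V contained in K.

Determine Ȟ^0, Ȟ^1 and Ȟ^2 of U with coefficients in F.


Ȟ^0 ≅ Z^2; Ȟ^1 ≅ 0; Ȟ^2 ≅ 0

nerve of the cover:
  V12={t9,t10,t11,t12} V13={t5,t7,t9,t10,t11,t12} V14={t5,t7,t9,t10,t11,t12} V23={t1,t6,t8,t9,t10,t11,t12} V24={t1,t8,t9,t10,t11,t12} V34={t1,t5,t7,t8,t9,t10,t11,t12}
  V123={t9,t10,t11,t12} V124={t9,t10,t11,t12} V134={t5,t7,t9,t10,t11,t12} V234={t1,t8,t9,t10,t11,t12}
  V1234={t9,t10,t11,t12}
components per intersection:
  V1: {t4,t5,t10,t11} {t7} {t9,t12}
  V2: {t1,t2,t6,t8,t9,t10,t11,t12}
  V3: {t1,t3,t5,t6,t8,t9,t10,t11,t12} {t7}
  V4: {t1,t5,t8,t9,t10,t11,t12} {t7}
  V12: {t9,t12} {t10,t11}
  V13: {t5,t10,t11} {t7} {t9,t12}
  V14: {t5,t10,t11} {t7} {t9,t12}
  V23: {t1,t6,t8,t9,t10,t11,t12}
  V24: {t1,t8,t9,t10,t11,t12}
  V34: {t1,t5,t8,t9,t10,t11,t12} {t7}
  V123: {t9,t12} {t10,t11}
  V124: {t9,t12} {t10,t11}
  V134: {t5,t10,t11} {t7} {t9,t12}
  V234: {t1,t8,t9,t10,t11,t12}
  V1234: {t9,t12} {t10,t11}
C dims 8,12,8,2; δ0: rk 6, SNF 1^6; δ1: rk 6, SNF 1^6; δ2: rk 2, SNF 1^2
Ȟ^0 = (8 − 6) − 0 = 2, so Ȟ^0 ≅ Z^2
Ȟ^1 = (12 − 6) − 6 = 0, so Ȟ^1 ≅ 0
Ȟ^2 = (8 − 2) − 6 = 0, so Ȟ^2 ≅ 0


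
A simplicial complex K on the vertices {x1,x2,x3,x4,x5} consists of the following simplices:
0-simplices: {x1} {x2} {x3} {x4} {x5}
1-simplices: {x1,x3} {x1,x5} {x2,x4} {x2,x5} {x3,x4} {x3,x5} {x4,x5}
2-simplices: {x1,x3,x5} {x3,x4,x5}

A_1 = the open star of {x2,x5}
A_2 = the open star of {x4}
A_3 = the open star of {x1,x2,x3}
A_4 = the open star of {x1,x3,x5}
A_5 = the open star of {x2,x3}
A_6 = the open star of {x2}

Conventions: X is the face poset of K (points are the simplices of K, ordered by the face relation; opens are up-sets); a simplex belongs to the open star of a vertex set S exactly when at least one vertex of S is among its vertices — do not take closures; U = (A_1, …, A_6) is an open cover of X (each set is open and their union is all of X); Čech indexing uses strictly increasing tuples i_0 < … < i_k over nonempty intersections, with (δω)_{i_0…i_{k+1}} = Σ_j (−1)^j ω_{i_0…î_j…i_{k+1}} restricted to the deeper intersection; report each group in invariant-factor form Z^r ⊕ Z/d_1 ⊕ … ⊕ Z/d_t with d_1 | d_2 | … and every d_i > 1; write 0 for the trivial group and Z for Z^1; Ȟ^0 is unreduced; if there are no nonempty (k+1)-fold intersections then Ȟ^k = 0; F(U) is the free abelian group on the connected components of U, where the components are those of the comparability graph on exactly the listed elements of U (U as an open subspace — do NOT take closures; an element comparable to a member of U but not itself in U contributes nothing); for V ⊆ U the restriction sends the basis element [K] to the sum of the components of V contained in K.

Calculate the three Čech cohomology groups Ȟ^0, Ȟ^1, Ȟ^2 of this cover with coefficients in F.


Ȟ^0(U;F) ≅ Z,  Ȟ^1(U;F) ≅ Z,  Ȟ^2(U;F) ≅ 0

nonempty overlaps:
  A1={{x2},{x5},{x1,x5},{x2,x4},{x2,x5},{x3,x5},{x4,x5},{x1,x3,x5},{x3,x4,x5}} A2={{x4},{x2,x4},{x3,x4},{x4,x5},{x3,x4,x5}} A3={{x1},{x2},{x3},{x1,x3},{x1,x5},{x2,x4},{x2,x5},{x3,x4},{x3,x5},{x1,x3,x5},{x3,x4,x5}} A4={{x1},{x3},{x5},{x1,x3},{x1,x5},{x2,x5},{x3,x4},{x3,x5},{x4,x5},{x1,x3,x5},{x3,x4,x5}} A5={{x2},{x3},{x1,x3},{x2,x4},{x2,x5},{x3,x4},{x3,x5},{x1,x3,x5},{x3,x4,x5}} A6={{x2},{x2,x4},{x2,x5}}
  A12={{x2,x4},{x4,x5},{x3,x4,x5}} A13={{x2},{x1,x5},{x2,x4},{x2,x5},{x3,x5},{x1,x3,x5},{x3,x4,x5}} A14={{x5},{x1,x5},{x2,x5},{x3,x5},{x4,x5},{x1,x3,x5},{x3,x4,x5}} A15={{x2},{x2,x4},{x2,x5},{x3,x5},{x1,x3,x5},{x3,x4,x5}} A16={{x2},{x2,x4},{x2,x5}} A23={{x2,x4},{x3,x4},{x3,x4,x5}} A24={{x3,x4},{x4,x5},{x3,x4,x5}} A25={{x2,x4},{x3,x4},{x3,x4,x5}} A26={{x2,x4}} A34={{x1},{x3},{x1,x3},{x1,x5},{x2,x5},{x3,x4},{x3,x5},{x1,x3,x5},{x3,x4,x5}} A35={{x2},{x3},{x1,x3},{x2,x4},{x2,x5},{x3,x4},{x3,x5},{x1,x3,x5},{x3,x4,x5}} A36={{x2},{x2,x4},{x2,x5}} A45={{x3},{x1,x3},{x2,x5},{x3,x4},{x3,x5},{x1,x3,x5},{x3,x4,x5}} A46={{x2,x5}} A56={{x2},{x2,x4},{x2,x5}}
  A123={{x2,x4},{x3,x4,x5}} A124={{x4,x5},{x3,x4,x5}} A125={{x2,x4},{x3,x4,x5}} A126={{x2,x4}} A134={{x1,x5},{x2,x5},{x3,x5},{x1,x3,x5},{x3,x4,x5}} A135={{x2},{x2,x4},{x2,x5},{x3,x5},{x1,x3,x5},{x3,x4,x5}} A136={{x2},{x2,x4},{x2,x5}} A145={{x2,x5},{x3,x5},{x1,x3,x5},{x3,x4,x5}} A146={{x2,x5}} A156={{x2},{x2,x4},{x2,x5}} A234={{x3,x4},{x3,x4,x5}} A235={{x2,x4},{x3,x4},{x3,x4,x5}} A236={{x2,x4}} A245={{x3,x4},{x3,x4,x5}} A256={{x2,x4}} A345={{x3},{x1,x3},{x2,x5},{x3,x4},{x3,x5},{x1,x3,x5},{x3,x4,x5}} A346={{x2,x5}} A356={{x2},{x2,x4},{x2,x5}} A456={{x2,x5}}
  A1234={{x3,x4,x5}} A1235={{x2,x4},{x3,x4,x5}} A1236={{x2,x4}} A1245={{x3,x4,x5}} A1256={{x2,x4}} A1345={{x2,x5},{x3,x5},{x1,x3,x5},{x3,x4,x5}} A1346={{x2,x5}} A1356={{x2},{x2,x4},{x2,x5}} A1456={{x2,x5}} A2345={{x3,x4},{x3,x4,x5}} A2356={{x2,x4}} A3456={{x2,x5}}
  A12345={{x3,x4,x5}} A12356={{x2,x4}} A13456={{x2,x5}}
components per intersection:
  A1: {{x2},{x5},{x1,x5},{x2,x4},{x2,x5},{x3,x5},{x4,x5},{x1,x3,x5},{x3,x4,x5}}
  A2: {{x4},{x2,x4},{x3,x4},{x4,x5},{x3,x4,x5}}
  A3: {{x1},{x3},{x1,x3},{x1,x5},{x3,x4},{x3,x5},{x1,x3,x5},{x3,x4,x5}} {{x2},{x2,x4},{x2,x5}}
  A4: {{x1},{x3},{x5},{x1,x3},{x1,x5},{x2,x5},{x3,x4},{x3,x5},{x4,x5},{x1,x3,x5},{x3,x4,x5}}
  A5: {{x2},{x2,x4},{x2,x5}} {{x3},{x1,x3},{x3,x4},{x3,x5},{x1,x3,x5},{x3,x4,x5}}
  A6: {{x2},{x2,x4},{x2,x5}}
  A12: {{x2,x4}} {{x4,x5},{x3,x4,x5}}
  A13: {{x2},{x2,x4},{x2,x5}} {{x1,x5},{x3,x5},{x1,x3,x5},{x3,x4,x5}}
  A14: {{x5},{x1,x5},{x2,x5},{x3,x5},{x4,x5},{x1,x3,x5},{x3,x4,x5}}
  A15: {{x2},{x2,x4},{x2,x5}} {{x3,x5},{x1,x3,x5},{x3,x4,x5}}
  A16: {{x2},{x2,x4},{x2,x5}}
  A23: {{x2,x4}} {{x3,x4},{x3,x4,x5}}
  A24: {{x3,x4},{x4,x5},{x3,x4,x5}}
  A25: {{x2,x4}} {{x3,x4},{x3,x4,x5}}
  A26: {{x2,x4}}
  A34: {{x1},{x3},{x1,x3},{x1,x5},{x3,x4},{x3,x5},{x1,x3,x5},{x3,x4,x5}} {{x2,x5}}
  A35: {{x2},{x2,x4},{x2,x5}} {{x3},{x1,x3},{x3,x4},{x3,x5},{x1,x3,x5},{x3,x4,x5}}
  A36: {{x2},{x2,x4},{x2,x5}}
  A45: {{x3},{x1,x3},{x3,x4},{x3,x5},{x1,x3,x5},{x3,x4,x5}} {{x2,x5}}
  A46: {{x2,x5}}
  A56: {{x2},{x2,x4},{x2,x5}}
  A123: {{x2,x4}} {{x3,x4,x5}}
  A124: {{x4,x5},{x3,x4,x5}}
  A125: {{x2,x4}} {{x3,x4,x5}}
  A126: {{x2,x4}}
  A134: {{x1,x5},{x3,x5},{x1,x3,x5},{x3,x4,x5}} {{x2,x5}}
  A135: {{x2},{x2,x4},{x2,x5}} {{x3,x5},{x1,x3,x5},{x3,x4,x5}}
  A136: {{x2},{x2,x4},{x2,x5}}
  A145: {{x2,x5}} {{x3,x5},{x1,x3,x5},{x3,x4,x5}}
  A146: {{x2,x5}}
  A156: {{x2},{x2,x4},{x2,x5}}
  A234: {{x3,x4},{x3,x4,x5}}
  A235: {{x2,x4}} {{x3,x4},{x3,x4,x5}}
  A236: {{x2,x4}}
  A245: {{x3,x4},{x3,x4,x5}}
  A256: {{x2,x4}}
  A345: {{x3},{x1,x3},{x3,x4},{x3,x5},{x1,x3,x5},{x3,x4,x5}} {{x2,x5}}
  A346: {{x2,x5}}
  A356: {{x2},{x2,x4},{x2,x5}}
  A456: {{x2,x5}}
  A1234: {{x3,x4,x5}}
  A1235: {{x2,x4}} {{x3,x4,x5}}
  A1236: {{x2,x4}}
  A1245: {{x3,x4,x5}}
  A1256: {{x2,x4}}
  A1345: {{x2,x5}} {{x3,x5},{x1,x3,x5},{x3,x4,x5}}
  A1346: {{x2,x5}}
  A1356: {{x2},{x2,x4},{x2,x5}}
  A1456: {{x2,x5}}
  A2345: {{x3,x4},{x3,x4,x5}}
  A2356: {{x2,x4}}
  A3456: {{x2,x5}}
  A12345: {{x3,x4,x5}}
  A12356: {{x2,x4}}
  A13456: {{x2,x5}}
C dims 8,23,26,14; δ0: rk 7, SNF 1^7; δ1: rk 15, SNF 1^15; δ2: rk 11, SNF 1^11
degree 0: 8−7−0 = 1 → Ȟ^0 ≅ Z
degree 1: 23−15−7 = 1 → Ȟ^1 ≅ Z
degree 2: 26−11−15 = 0 → Ȟ^2 ≅ 0


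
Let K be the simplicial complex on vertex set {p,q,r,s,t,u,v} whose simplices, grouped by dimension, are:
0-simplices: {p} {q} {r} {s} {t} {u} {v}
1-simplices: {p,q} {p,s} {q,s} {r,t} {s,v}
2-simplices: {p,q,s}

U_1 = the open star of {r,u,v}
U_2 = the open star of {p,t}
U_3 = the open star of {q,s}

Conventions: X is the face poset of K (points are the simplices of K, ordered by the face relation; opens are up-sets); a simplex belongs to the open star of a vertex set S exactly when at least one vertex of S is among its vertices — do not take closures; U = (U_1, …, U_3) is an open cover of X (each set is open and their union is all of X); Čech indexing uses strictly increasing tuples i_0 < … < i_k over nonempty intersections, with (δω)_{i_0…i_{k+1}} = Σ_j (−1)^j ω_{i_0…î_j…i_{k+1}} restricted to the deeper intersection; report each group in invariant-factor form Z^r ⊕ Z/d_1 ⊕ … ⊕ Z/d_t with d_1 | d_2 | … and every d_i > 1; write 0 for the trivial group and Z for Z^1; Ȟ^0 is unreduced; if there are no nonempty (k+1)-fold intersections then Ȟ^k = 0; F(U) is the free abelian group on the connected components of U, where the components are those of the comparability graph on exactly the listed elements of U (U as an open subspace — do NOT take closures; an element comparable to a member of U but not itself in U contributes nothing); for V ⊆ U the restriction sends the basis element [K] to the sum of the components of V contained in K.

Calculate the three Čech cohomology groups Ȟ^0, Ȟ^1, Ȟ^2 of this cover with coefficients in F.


nerve of the cover:
  U1={{r},{u},{v},{r,t},{s,v}} U2={{p},{t},{p,q},{p,s},{r,t},{p,q,s}} U3={{q},{s},{p,q},{p,s},{q,s},{s,v},{p,q,s}}
  U12={{r,t}} U13={{s,v}} U23={{p,q},{p,s},{p,q,s}}
components per intersection:
  U1: {{r},{r,t}} {{u}} {{v},{s,v}}
  U2: {{p},{p,q},{p,s},{p,q,s}} {{t},{r,t}}
  U3: {{q},{s},{p,q},{p,s},{q,s},{s,v},{p,q,s}}
  U12: {{r,t}}
  U13: {{s,v}}
  U23: {{p,q},{p,s},{p,q,s}}
C dims 6,3; δ0: rk 3, SNF 1^3
Ȟ^0 = (6 − 3) − 0 = 3, so Ȟ^0 ≅ Z^3
Ȟ^1 = (3 − 0) − 3 = 0, so Ȟ^1 ≅ 0
Ȟ^2 = (0 − 0) − 0 = 0, so Ȟ^2 ≅ 0

Ȟ^0 ≅ Z^3,  Ȟ^1 ≅ 0,  Ȟ^2 ≅ 0


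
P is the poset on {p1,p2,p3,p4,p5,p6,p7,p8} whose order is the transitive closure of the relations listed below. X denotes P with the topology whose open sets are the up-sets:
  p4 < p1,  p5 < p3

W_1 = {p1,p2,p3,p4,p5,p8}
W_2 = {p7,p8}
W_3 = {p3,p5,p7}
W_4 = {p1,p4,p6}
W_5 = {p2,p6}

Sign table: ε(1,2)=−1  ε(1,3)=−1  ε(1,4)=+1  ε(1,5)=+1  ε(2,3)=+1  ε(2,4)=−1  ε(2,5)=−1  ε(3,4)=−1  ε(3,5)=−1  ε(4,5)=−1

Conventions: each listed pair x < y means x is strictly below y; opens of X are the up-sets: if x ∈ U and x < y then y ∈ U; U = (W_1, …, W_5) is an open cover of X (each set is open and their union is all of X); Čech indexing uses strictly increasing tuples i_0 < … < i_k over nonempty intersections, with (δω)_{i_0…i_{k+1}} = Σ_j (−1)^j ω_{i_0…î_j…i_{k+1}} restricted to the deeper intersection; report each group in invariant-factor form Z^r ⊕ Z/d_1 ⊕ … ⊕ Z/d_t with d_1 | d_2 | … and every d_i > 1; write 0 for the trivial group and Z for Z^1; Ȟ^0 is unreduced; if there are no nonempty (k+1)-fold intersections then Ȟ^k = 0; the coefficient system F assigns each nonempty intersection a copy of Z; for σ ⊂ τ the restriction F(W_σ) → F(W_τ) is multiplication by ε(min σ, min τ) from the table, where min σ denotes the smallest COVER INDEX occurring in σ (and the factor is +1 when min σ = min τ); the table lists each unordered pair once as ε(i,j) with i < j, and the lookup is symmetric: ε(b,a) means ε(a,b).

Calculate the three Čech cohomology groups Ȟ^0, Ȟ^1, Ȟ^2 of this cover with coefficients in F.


Ȟ^0 ≅ 0, Ȟ^1 ≅ Z ⊕ Z/2, Ȟ^2 ≅ 0

intersection data:
  W12={p8} W13={p3,p5} W14={p1,p4} W15={p2} W23={p7} W45={p6}
C dims 5,6; δ0: rk 5, SNF 1^4·2
Ȟ^0 = (5 − 5) − 0 = 0, so Ȟ^0 ≅ 0
Ȟ^1 = (6 − 0) − 5 = 1 plus torsion [2], so Ȟ^1 ≅ Z ⊕ Z/2
Ȟ^2 = (0 − 0) − 0 = 0, so Ȟ^2 ≅ 0


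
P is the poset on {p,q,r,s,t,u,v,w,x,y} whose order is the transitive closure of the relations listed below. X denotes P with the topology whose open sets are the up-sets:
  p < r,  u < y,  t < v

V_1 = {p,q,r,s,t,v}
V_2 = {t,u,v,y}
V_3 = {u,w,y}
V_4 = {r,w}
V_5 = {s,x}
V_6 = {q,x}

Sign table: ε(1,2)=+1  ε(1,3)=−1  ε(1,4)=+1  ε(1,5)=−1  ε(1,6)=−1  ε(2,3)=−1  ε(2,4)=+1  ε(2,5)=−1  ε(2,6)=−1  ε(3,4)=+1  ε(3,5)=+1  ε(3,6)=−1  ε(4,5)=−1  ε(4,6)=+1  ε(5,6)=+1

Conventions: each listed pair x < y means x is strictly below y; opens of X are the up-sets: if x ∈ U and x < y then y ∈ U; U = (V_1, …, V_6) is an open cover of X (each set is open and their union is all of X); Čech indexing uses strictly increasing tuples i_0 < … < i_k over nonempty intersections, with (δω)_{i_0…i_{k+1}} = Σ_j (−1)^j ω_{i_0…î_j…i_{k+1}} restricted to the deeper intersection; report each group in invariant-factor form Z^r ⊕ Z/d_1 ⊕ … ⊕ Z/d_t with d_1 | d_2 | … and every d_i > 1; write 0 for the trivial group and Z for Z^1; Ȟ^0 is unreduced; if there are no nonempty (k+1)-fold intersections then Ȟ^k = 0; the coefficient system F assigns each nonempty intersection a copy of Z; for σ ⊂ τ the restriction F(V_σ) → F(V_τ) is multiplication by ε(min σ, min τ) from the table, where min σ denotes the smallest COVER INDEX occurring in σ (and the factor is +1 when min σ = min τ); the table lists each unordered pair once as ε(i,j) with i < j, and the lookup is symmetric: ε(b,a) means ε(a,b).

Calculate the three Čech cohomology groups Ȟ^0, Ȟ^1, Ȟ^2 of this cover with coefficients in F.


cover nerve:
  V12={t,v} V14={r} V15={s} V16={q} V23={u,y} V34={w} V56={x}
C dims 6,7; δ0: rk 6, SNF 1^5·2
Ȟ^0: (6−6)−0=0 ⇒ 0
Ȟ^1: (7−0)−6=1 plus torsion [2] ⇒ Z ⊕ Z/2
Ȟ^2: (0−0)−0=0 ⇒ 0

Ȟ^0(U;F) ≅ 0,  Ȟ^1(U;F) ≅ Z ⊕ Z/2,  Ȟ^2(U;F) ≅ 0


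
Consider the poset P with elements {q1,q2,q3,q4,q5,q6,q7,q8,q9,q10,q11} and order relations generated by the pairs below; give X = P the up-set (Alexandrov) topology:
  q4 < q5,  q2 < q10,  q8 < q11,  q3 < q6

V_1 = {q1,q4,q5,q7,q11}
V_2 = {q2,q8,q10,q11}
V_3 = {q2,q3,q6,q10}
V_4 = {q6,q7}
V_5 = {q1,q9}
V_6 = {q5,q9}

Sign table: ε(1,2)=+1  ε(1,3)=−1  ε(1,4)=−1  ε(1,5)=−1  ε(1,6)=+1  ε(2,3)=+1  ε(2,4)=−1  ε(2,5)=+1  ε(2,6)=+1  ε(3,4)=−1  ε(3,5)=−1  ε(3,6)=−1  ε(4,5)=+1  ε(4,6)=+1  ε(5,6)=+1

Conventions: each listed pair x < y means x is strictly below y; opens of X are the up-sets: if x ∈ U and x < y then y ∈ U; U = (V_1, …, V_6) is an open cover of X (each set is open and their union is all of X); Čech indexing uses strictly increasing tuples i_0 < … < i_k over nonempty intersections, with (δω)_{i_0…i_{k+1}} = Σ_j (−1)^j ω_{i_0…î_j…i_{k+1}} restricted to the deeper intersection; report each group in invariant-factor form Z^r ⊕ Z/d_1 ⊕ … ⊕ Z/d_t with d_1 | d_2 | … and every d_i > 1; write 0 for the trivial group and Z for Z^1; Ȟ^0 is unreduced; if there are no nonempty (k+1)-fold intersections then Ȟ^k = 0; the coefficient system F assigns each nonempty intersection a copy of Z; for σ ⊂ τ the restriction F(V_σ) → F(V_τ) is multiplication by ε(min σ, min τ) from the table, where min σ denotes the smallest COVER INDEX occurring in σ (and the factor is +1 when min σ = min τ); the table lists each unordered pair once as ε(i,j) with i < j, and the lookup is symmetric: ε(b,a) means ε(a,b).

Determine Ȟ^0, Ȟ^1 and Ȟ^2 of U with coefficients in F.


Ȟ^0 = 0,  Ȟ^1 = Z ⊕ Z/2,  Ȟ^2 = 0

nerve of the cover:
  V12={q11} V14={q7} V15={q1} V16={q5} V23={q2,q10} V34={q6} V56={q9}
C dims 6,7; δ0: rk 6, SNF 1^5·2
Ȟ^0 = (6 − 6) − 0 = 0, so Ȟ^0 ≅ 0
Ȟ^1 = (7 − 0) − 6 = 1 plus torsion [2], so Ȟ^1 ≅ Z ⊕ Z/2
Ȟ^2 = (0 − 0) − 0 = 0, so Ȟ^2 ≅ 0


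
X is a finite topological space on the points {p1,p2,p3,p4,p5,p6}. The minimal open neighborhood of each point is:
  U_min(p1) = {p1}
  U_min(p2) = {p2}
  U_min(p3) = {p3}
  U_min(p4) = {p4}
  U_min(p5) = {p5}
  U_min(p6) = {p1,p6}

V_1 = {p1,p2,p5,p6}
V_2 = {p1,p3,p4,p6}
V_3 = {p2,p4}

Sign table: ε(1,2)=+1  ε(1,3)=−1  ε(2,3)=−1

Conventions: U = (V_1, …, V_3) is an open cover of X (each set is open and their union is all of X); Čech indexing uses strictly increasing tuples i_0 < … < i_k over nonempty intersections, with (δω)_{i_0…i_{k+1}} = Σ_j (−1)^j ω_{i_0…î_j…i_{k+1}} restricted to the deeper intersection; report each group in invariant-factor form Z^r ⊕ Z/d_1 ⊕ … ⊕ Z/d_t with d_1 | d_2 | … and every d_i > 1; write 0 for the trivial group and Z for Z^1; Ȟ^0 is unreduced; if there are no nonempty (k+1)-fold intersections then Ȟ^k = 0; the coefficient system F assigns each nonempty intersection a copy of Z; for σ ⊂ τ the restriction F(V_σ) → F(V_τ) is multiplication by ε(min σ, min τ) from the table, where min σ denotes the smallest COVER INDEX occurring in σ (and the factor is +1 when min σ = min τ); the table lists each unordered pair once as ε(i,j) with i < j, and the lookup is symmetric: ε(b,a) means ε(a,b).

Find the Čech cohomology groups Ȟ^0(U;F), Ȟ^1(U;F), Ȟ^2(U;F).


nerve simplices:
  V12={p1,p6} V13={p2} V23={p4}
C dims 3,3; δ0: rk 2, SNF 1^2
degree 0: 3−2−0 = 1 → Ȟ^0 ≅ Z
degree 1: 3−0−2 = 1 → Ȟ^1 ≅ Z
degree 2: 0−0−0 = 0 → Ȟ^2 ≅ 0

Ȟ^0 ≅ Z, Ȟ^1 ≅ Z and Ȟ^2 ≅ 0


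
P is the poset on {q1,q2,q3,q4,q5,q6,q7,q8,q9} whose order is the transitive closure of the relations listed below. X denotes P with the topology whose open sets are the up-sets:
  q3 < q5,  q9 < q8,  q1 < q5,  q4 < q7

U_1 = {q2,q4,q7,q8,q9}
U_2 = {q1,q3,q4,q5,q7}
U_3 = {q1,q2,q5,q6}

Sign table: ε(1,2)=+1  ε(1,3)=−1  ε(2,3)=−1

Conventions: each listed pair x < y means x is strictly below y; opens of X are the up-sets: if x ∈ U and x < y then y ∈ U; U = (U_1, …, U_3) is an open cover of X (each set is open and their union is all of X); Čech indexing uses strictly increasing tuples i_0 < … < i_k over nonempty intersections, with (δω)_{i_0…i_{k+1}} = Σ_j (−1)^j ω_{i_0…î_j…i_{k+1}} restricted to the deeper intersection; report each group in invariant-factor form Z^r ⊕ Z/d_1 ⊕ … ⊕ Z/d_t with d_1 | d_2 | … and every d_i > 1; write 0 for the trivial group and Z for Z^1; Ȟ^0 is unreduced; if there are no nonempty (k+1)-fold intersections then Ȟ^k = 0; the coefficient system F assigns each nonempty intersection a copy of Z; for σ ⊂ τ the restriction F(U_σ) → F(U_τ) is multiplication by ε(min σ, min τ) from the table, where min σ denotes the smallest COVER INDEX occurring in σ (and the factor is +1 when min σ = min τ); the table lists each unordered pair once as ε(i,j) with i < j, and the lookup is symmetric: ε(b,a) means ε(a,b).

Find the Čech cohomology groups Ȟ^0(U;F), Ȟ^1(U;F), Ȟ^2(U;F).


nonempty overlaps:
  U12={q4,q7} U13={q2} U23={q1,q5}
C dims 3,3; δ0: rk 2, SNF 1^2
degree 0: 3−2−0 = 1 → Ȟ^0 ≅ Z
degree 1: 3−0−2 = 1 → Ȟ^1 ≅ Z
degree 2: 0−0−0 = 0 → Ȟ^2 ≅ 0

Ȟ^0 = Z, Ȟ^1 = Z and Ȟ^2 = 0


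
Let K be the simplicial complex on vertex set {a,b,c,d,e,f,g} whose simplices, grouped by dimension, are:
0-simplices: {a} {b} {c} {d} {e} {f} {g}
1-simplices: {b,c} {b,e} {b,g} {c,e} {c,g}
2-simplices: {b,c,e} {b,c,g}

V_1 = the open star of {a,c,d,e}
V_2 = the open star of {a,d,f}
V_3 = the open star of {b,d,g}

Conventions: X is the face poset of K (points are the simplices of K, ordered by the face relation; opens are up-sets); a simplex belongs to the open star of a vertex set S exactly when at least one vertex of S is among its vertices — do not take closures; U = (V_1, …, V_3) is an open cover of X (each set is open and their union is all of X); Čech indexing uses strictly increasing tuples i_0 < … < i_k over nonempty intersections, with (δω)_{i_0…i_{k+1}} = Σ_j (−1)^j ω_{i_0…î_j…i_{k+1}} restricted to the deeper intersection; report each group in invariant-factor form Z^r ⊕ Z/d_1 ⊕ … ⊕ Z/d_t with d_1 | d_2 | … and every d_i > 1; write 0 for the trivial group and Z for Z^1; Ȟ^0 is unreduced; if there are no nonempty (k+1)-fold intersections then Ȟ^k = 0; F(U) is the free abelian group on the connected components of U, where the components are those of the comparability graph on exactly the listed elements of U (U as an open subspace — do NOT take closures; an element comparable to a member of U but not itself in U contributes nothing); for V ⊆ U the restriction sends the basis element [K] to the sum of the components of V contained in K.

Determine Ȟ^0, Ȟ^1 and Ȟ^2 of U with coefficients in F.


Ȟ^0(U;F) ≅ Z^4; Ȟ^1(U;F) ≅ 0; Ȟ^2(U;F) ≅ 0

nonempty intersections:
  V1={{a},{c},{d},{e},{b,c},{b,e},{c,e},{c,g},{b,c,e},{b,c,g}} V2={{a},{d},{f}} V3={{b},{d},{g},{b,c},{b,e},{b,g},{c,g},{b,c,e},{b,c,g}}
  V12={{a},{d}} V13={{d},{b,c},{b,e},{c,g},{b,c,e},{b,c,g}} V23={{d}}
  V123={{d}}
components per intersection:
  V1: {{a}} {{c},{e},{b,c},{b,e},{c,e},{c,g},{b,c,e},{b,c,g}} {{d}}
  V2: {{a}} {{d}} {{f}}
  V3: {{b},{g},{b,c},{b,e},{b,g},{c,g},{b,c,e},{b,c,g}} {{d}}
  V12: {{a}} {{d}}
  V13: {{d}} {{b,c},{b,e},{c,g},{b,c,e},{b,c,g}}
  V23: {{d}}
  V123: {{d}}
C dims 8,5,1; δ0: rk 4, SNF 1^4; δ1: rk 1, SNF 1^1
Ȟ^0: (8−4)−0=4 ⇒ Z^4
Ȟ^1: (5−1)−4=0 ⇒ 0
Ȟ^2: (1−0)−1=0 ⇒ 0


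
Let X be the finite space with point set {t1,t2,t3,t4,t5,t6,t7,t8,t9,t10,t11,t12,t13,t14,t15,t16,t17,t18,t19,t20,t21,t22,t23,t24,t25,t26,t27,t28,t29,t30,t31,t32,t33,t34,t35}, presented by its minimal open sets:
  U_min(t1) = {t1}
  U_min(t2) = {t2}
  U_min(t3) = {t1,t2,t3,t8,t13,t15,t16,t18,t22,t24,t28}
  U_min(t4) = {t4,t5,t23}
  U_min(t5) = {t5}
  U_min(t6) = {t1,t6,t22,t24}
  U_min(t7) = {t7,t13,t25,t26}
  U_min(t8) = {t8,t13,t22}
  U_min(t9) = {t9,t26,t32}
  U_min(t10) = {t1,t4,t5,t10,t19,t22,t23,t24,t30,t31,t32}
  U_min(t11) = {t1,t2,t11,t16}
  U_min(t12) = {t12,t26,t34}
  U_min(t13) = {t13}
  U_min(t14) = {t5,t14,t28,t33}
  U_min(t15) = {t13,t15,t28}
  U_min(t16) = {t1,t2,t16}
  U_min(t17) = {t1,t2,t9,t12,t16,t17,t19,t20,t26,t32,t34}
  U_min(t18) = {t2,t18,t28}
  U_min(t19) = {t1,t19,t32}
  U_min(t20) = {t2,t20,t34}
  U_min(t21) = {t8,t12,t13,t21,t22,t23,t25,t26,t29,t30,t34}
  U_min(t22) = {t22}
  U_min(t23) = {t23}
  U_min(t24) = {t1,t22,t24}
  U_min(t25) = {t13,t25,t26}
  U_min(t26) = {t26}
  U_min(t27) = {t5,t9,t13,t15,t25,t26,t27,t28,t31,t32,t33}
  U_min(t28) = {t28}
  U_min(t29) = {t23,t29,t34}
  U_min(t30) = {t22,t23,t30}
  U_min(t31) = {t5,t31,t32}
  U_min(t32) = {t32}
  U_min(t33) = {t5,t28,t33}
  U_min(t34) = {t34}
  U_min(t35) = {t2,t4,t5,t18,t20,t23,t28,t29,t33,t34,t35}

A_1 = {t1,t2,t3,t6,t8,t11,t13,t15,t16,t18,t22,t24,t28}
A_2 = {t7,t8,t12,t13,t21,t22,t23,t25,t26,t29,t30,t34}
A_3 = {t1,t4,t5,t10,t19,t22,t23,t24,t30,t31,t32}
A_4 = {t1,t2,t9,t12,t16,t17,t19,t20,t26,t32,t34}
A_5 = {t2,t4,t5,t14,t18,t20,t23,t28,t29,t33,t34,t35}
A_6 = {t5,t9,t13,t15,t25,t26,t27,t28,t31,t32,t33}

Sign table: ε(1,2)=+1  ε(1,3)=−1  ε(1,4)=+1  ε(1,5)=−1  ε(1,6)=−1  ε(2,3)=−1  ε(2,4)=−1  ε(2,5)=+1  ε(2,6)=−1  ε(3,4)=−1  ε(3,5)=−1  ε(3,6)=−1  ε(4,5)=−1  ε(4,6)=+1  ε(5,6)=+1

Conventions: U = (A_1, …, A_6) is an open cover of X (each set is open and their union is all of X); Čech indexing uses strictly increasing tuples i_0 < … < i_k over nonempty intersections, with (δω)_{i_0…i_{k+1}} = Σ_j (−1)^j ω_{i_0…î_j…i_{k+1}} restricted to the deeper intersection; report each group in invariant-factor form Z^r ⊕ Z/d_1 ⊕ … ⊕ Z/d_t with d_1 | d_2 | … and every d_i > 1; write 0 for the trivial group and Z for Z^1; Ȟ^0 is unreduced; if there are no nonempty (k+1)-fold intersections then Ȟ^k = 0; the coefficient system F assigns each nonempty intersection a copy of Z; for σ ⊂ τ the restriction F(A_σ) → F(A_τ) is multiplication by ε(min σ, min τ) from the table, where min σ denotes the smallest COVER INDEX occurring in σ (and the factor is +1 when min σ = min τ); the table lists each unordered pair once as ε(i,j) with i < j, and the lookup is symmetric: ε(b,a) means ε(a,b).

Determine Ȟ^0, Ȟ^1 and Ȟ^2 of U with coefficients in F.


Ȟ^0 ≅ 0; Ȟ^1 ≅ Z/2; Ȟ^2 ≅ Z

nerve simplices:
  A12={t8,t13,t22} A13={t1,t22,t24} A14={t1,t2,t16} A15={t2,t18,t28} A16={t13,t15,t28} A23={t22,t23,t30} A24={t12,t26,t34} A25={t23,t29,t34} A26={t13,t25,t26} A34={t1,t19,t32} A35={t4,t5,t23} A36={t5,t31,t32} A45={t2,t20,t34} A46={t9,t26,t32} A56={t5,t28,t33}
  A123={t22} A126={t13} A134={t1} A145={t2} A156={t28} A235={t23} A245={t34} A246={t26} A346={t32} A356={t5}
C dims 6,15,10; δ0: rk 6, SNF 1^5·2; δ1: rk 9, SNF 1^9
degree 0: 6−6−0 = 0 → Ȟ^0 ≅ 0
degree 1: 15−9−6 = 0 plus torsion [2] → Ȟ^1 ≅ Z/2
degree 2: 10−0−9 = 1 → Ȟ^2 ≅ Z


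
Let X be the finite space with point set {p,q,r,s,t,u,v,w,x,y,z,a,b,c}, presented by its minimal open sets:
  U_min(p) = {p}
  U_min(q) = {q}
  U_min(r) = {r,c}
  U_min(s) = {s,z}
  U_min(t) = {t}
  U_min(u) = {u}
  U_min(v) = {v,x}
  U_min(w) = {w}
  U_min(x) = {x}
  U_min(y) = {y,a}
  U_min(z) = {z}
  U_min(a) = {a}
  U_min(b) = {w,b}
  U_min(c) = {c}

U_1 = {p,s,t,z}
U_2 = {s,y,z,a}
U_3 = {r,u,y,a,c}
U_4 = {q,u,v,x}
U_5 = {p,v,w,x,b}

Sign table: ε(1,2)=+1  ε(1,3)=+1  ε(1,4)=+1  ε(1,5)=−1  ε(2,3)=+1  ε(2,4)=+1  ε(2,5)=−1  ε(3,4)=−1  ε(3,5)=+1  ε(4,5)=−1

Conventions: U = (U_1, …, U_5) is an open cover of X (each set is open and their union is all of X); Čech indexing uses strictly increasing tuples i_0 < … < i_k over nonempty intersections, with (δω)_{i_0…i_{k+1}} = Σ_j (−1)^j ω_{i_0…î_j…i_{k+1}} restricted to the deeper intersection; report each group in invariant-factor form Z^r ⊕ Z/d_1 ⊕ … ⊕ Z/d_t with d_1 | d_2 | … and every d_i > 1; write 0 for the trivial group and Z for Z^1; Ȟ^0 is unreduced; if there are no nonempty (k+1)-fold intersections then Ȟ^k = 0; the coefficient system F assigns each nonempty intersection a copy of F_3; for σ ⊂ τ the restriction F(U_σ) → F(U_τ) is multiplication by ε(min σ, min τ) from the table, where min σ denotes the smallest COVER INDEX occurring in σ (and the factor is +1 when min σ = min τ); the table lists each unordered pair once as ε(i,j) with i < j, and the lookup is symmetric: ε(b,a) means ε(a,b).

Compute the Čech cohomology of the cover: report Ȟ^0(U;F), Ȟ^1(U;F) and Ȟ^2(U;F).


nonempty intersections:
  U12={s,z} U15={p} U23={y,a} U34={u} U45={v,x}
C dims 5,5; δ0: rk_F3 5
Ȟ^0: (5−5)−0=0 ⇒ 0
Ȟ^1: (5−0)−5=0 ⇒ 0
Ȟ^2: (0−0)−0=0 ⇒ 0

Ȟ^0 ≅ 0, Ȟ^1 ≅ 0, Ȟ^2 ≅ 0


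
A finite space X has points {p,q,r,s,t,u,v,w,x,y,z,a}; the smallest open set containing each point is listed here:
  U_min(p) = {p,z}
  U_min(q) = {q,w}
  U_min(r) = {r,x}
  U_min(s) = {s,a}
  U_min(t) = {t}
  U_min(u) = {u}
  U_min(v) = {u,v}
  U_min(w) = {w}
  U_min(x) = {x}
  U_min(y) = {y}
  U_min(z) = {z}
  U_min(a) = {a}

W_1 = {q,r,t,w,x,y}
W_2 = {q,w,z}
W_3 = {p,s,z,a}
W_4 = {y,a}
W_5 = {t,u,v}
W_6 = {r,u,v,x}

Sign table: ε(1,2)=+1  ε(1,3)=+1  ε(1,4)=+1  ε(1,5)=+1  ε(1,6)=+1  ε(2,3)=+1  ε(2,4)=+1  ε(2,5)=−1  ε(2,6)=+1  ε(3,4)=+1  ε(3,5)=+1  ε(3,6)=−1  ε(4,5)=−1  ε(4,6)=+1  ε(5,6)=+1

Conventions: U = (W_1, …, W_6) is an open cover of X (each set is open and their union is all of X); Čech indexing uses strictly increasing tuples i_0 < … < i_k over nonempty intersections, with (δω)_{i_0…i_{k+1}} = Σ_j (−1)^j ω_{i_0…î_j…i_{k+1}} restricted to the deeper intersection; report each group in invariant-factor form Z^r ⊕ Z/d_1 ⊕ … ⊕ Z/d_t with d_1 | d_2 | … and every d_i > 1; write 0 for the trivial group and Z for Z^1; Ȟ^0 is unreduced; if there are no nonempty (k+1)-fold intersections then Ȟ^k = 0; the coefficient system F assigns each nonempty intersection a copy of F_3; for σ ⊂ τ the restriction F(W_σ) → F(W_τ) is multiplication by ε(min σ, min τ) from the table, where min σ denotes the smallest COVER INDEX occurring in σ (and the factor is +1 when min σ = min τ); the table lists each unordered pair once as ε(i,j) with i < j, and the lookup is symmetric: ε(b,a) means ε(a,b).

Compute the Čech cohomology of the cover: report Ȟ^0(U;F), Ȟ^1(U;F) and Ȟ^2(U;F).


cover nerve:
  W12={q,w} W14={y} W15={t} W16={r,x} W23={z} W34={a} W56={u,v}
C dims 6,7; δ0: rk_F3 5
Ȟ^0: (6−5)−0=1 ⇒ Z/3
Ȟ^1: (7−0)−5=2 ⇒ Z/3 ⊕ Z/3
Ȟ^2: (0−0)−0=0 ⇒ 0

Ȟ^0 ≅ Z/3, Ȟ^1 ≅ Z/3 ⊕ Z/3, Ȟ^2 ≅ 0


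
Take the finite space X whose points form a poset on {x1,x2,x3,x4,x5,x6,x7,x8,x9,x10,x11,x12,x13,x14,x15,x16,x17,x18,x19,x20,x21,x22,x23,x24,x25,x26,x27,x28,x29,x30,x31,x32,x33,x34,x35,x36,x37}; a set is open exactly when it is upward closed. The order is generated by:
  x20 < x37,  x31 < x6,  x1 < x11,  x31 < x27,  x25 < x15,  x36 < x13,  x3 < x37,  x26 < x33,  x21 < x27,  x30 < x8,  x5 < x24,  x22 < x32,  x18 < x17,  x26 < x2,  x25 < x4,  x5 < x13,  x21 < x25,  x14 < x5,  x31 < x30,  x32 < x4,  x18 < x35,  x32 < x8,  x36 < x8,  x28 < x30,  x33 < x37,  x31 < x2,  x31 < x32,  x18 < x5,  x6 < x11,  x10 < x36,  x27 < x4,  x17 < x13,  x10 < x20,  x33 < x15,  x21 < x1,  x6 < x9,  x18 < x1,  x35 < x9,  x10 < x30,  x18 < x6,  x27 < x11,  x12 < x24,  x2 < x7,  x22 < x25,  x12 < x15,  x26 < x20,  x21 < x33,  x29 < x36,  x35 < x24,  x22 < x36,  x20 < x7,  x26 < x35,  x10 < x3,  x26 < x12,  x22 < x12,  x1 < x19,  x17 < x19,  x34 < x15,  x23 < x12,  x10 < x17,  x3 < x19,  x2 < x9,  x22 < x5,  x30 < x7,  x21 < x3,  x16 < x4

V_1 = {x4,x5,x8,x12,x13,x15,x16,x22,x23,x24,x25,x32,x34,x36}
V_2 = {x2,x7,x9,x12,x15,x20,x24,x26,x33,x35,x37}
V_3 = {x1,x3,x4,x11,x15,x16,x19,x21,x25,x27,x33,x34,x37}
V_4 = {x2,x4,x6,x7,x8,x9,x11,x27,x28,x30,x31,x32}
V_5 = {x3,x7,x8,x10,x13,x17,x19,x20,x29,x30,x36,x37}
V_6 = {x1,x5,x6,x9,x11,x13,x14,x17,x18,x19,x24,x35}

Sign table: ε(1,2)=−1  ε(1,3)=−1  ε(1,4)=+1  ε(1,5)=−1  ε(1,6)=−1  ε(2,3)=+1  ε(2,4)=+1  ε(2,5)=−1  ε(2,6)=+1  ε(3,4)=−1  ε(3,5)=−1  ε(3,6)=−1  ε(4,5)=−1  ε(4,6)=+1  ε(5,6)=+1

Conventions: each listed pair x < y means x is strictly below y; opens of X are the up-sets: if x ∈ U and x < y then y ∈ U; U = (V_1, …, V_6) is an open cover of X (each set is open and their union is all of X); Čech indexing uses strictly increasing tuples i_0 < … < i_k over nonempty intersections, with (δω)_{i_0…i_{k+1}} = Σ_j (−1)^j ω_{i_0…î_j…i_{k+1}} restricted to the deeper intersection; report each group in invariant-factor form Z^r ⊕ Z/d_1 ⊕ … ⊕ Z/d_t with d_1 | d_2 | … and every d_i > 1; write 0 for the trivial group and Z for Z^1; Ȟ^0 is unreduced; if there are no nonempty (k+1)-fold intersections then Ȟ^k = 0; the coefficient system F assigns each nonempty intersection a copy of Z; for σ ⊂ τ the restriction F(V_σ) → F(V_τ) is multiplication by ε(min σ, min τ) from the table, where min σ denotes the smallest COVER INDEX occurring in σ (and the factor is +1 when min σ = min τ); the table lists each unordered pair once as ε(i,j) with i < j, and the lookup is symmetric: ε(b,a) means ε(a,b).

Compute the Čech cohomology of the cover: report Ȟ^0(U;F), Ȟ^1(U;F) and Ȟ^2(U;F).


Ȟ^0 = 0, Ȟ^1 = Z/2 and Ȟ^2 = Z

nerve of the cover:
  V12={x12,x15,x24} V13={x4,x15,x16,x25,x34} V14={x4,x8,x32} V15={x8,x13,x36} V16={x5,x13,x24} V23={x15,x33,x37} V24={x2,x7,x9} V25={x7,x20,x37} V26={x9,x24,x35} V34={x4,x11,x27} V35={x3,x19,x37} V36={x1,x11,x19} V45={x7,x8,x30} V46={x6,x9,x11} V56={x13,x17,x19}
  V123={x15} V126={x24} V134={x4} V145={x8} V156={x13} V235={x37} V245={x7} V246={x9} V346={x11} V356={x19}
C dims 6,15,10; δ0: rk 6, SNF 1^5·2; δ1: rk 9, SNF 1^9
Ȟ^0 = (6 − 6) − 0 = 0, so Ȟ^0 ≅ 0
Ȟ^1 = (15 − 9) − 6 = 0 plus torsion [2], so Ȟ^1 ≅ Z/2
Ȟ^2 = (10 − 0) − 9 = 1, so Ȟ^2 ≅ Z


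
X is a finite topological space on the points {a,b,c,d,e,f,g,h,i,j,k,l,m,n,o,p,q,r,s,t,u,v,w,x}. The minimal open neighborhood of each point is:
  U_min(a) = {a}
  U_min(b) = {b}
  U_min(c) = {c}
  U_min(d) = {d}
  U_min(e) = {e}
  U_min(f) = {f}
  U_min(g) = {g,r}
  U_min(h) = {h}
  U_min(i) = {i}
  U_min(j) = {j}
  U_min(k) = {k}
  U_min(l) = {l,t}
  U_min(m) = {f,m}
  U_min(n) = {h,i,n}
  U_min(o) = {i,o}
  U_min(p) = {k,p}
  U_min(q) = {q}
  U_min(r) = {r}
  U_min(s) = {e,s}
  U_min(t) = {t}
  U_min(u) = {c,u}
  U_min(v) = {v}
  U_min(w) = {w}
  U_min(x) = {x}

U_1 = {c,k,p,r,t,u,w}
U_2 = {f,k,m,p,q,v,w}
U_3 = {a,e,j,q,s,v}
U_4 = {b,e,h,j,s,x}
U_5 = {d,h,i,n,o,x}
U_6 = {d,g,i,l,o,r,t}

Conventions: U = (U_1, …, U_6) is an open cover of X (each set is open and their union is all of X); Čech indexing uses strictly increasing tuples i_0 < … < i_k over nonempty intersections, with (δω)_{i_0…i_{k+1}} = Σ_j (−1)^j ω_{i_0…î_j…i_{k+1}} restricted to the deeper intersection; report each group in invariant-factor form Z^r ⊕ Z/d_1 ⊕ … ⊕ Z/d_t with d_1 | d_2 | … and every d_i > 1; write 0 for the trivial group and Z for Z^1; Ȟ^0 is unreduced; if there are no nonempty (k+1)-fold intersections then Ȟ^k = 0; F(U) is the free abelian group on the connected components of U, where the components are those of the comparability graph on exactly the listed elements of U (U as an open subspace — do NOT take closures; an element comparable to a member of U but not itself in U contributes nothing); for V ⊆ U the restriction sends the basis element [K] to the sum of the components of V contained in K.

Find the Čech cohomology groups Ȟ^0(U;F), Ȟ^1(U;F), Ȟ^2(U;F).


Ȟ^0 = Z^15,  Ȟ^1 = 0,  Ȟ^2 = 0

nonempty overlaps:
  U12={k,p,w} U16={r,t} U23={q,v} U34={e,j,s} U45={h,x} U56={d,i,o}
components per intersection:
  U1: {c,u} {k,p} {r} {t} {w}
  U2: {f,m} {k,p} {q} {v} {w}
  U3: {a} {e,s} {j} {q} {v}
  U4: {b} {e,s} {h} {j} {x}
  U5: {d} {h,i,n,o} {x}
  U6: {d} {g,r} {i,o} {l,t}
  U12: {k,p} {w}
  U16: {r} {t}
  U23: {q} {v}
  U34: {e,s} {j}
  U45: {h} {x}
  U56: {d} {i,o}
C dims 27,12; δ0: rk 12, SNF 1^12
degree 0: 27−12−0 = 15 → Ȟ^0 ≅ Z^15
degree 1: 12−0−12 = 0 → Ȟ^1 ≅ 0
degree 2: 0−0−0 = 0 → Ȟ^2 ≅ 0


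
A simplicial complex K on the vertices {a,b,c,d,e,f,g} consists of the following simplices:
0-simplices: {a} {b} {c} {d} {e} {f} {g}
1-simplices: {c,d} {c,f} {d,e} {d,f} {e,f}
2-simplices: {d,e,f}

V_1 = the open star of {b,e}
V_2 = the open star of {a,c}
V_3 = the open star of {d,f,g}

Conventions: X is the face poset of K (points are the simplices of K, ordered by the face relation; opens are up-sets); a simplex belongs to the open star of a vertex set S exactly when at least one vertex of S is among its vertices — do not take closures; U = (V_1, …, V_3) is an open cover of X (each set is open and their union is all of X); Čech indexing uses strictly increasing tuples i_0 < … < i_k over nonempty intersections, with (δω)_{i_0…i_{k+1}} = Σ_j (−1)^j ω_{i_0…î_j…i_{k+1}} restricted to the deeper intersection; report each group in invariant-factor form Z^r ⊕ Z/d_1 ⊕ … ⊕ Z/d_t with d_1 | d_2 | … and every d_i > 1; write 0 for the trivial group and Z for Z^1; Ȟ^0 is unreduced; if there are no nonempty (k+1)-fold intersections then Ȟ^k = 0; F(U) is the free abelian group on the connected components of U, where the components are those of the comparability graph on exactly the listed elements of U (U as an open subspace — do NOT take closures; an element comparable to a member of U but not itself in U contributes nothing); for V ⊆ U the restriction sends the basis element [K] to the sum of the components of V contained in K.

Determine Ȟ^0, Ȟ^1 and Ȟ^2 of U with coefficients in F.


Ȟ^0 = Z^4; Ȟ^1 = Z; Ȟ^2 = 0

intersection data:
  V1={{b},{e},{d,e},{e,f},{d,e,f}} V2={{a},{c},{c,d},{c,f}} V3={{d},{f},{g},{c,d},{c,f},{d,e},{d,f},{e,f},{d,e,f}}
  V13={{d,e},{e,f},{d,e,f}} V23={{c,d},{c,f}}
components per intersection:
  V1: {{b}} {{e},{d,e},{e,f},{d,e,f}}
  V2: {{a}} {{c},{c,d},{c,f}}
  V3: {{d},{f},{c,d},{c,f},{d,e},{d,f},{e,f},{d,e,f}} {{g}}
  V13: {{d,e},{e,f},{d,e,f}}
  V23: {{c,d}} {{c,f}}
C dims 6,3; δ0: rk 2, SNF 1^2
Ȟ^0 = (6 − 2) − 0 = 4, so Ȟ^0 ≅ Z^4
Ȟ^1 = (3 − 0) − 2 = 1, so Ȟ^1 ≅ Z
Ȟ^2 = (0 − 0) − 0 = 0, so Ȟ^2 ≅ 0


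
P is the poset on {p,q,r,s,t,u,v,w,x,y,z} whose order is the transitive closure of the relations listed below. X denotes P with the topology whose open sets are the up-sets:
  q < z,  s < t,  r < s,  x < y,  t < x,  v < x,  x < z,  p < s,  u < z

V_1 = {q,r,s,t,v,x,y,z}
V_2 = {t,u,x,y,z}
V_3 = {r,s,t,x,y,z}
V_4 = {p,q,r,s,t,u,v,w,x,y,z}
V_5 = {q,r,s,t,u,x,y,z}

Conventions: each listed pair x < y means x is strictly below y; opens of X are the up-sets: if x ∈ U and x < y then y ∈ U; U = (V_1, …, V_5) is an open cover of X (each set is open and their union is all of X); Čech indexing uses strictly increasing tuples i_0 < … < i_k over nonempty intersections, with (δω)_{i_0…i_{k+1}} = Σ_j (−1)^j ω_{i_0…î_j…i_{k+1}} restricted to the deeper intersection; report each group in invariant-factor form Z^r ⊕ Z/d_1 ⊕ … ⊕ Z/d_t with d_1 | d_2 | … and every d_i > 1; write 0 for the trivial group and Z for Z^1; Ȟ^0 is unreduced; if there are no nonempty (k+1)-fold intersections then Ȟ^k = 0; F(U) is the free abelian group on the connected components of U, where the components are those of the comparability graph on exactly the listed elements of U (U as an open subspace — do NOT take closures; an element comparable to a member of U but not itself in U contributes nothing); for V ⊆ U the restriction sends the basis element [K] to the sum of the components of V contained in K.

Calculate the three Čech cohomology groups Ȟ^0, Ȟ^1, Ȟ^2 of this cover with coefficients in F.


nerve of the cover:
  V12={t,x,y,z} V13={r,s,t,x,y,z} V14={q,r,s,t,v,x,y,z} V15={q,r,s,t,x,y,z} V23={t,x,y,z} V24={t,u,x,y,z} V25={t,u,x,y,z} V34={r,s,t,x,y,z} V35={r,s,t,x,y,z} V45={q,r,s,t,u,x,y,z}
  V123={t,x,y,z} V124={t,x,y,z} V125={t,x,y,z} V134={r,s,t,x,y,z} V135={r,s,t,x,y,z} V145={q,r,s,t,x,y,z} V234={t,x,y,z} V235={t,x,y,z} V245={t,u,x,y,z} V345={r,s,t,x,y,z}
  V1234={t,x,y,z} V1235={t,x,y,z} V1245={t,x,y,z} V1345={r,s,t,x,y,z} V2345={t,x,y,z}
  V12345={t,x,y,z}
components per intersection:
  V1: {q,r,s,t,v,x,y,z}
  V2: {t,u,x,y,z}
  V3: {r,s,t,x,y,z}
  V4: {p,q,r,s,t,u,v,x,y,z} {w}
  V5: {q,r,s,t,u,x,y,z}
  V12: {t,x,y,z}
  V13: {r,s,t,x,y,z}
  V14: {q,r,s,t,v,x,y,z}
  V15: {q,r,s,t,x,y,z}
  V23: {t,x,y,z}
  V24: {t,u,x,y,z}
  V25: {t,u,x,y,z}
  V34: {r,s,t,x,y,z}
  V35: {r,s,t,x,y,z}
  V45: {q,r,s,t,u,x,y,z}
  V123: {t,x,y,z}
  V124: {t,x,y,z}
  V125: {t,x,y,z}
  V134: {r,s,t,x,y,z}
  V135: {r,s,t,x,y,z}
  V145: {q,r,s,t,x,y,z}
  V234: {t,x,y,z}
  V235: {t,x,y,z}
  V245: {t,u,x,y,z}
  V345: {r,s,t,x,y,z}
  V1234: {t,x,y,z}
  V1235: {t,x,y,z}
  V1245: {t,x,y,z}
  V1345: {r,s,t,x,y,z}
  V2345: {t,x,y,z}
  V12345: {t,x,y,z}
C dims 6,10,10,5; δ0: rk 4, SNF 1^4; δ1: rk 6, SNF 1^6; δ2: rk 4, SNF 1^4
Ȟ^0 = (6 − 4) − 0 = 2, so Ȟ^0 ≅ Z^2
Ȟ^1 = (10 − 6) − 4 = 0, so Ȟ^1 ≅ 0
Ȟ^2 = (10 − 4) − 6 = 0, so Ȟ^2 ≅ 0

Ȟ^0 = Z^2,  Ȟ^1 = 0,  Ȟ^2 = 0


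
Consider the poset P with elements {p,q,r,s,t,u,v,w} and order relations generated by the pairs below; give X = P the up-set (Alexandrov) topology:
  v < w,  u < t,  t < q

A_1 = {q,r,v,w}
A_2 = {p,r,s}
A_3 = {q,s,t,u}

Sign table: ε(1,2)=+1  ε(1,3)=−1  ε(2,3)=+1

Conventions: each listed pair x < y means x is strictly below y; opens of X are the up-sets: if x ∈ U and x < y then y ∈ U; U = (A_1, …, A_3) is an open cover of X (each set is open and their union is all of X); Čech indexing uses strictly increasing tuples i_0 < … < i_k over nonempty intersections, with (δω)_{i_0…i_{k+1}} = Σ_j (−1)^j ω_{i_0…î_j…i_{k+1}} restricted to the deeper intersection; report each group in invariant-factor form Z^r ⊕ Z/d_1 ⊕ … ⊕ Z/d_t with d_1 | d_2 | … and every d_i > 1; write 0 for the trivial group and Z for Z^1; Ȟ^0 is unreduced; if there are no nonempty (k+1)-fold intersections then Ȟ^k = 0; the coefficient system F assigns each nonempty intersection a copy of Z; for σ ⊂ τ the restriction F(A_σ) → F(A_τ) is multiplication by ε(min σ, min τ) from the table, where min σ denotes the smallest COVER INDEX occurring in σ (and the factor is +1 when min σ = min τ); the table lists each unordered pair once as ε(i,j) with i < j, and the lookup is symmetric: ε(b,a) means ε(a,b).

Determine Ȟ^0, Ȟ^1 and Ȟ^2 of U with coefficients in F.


Ȟ^0(U;F) ≅ 0, Ȟ^1(U;F) ≅ Z/2, Ȟ^2(U;F) ≅ 0

intersection data:
  A12={r} A13={q} A23={s}
C dims 3,3; δ0: rk 3, SNF 1^2·2
Ȟ^0 = (3 − 3) − 0 = 0, so Ȟ^0 ≅ 0
Ȟ^1 = (3 − 0) − 3 = 0 plus torsion [2], so Ȟ^1 ≅ Z/2
Ȟ^2 = (0 − 0) − 0 = 0, so Ȟ^2 ≅ 0
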